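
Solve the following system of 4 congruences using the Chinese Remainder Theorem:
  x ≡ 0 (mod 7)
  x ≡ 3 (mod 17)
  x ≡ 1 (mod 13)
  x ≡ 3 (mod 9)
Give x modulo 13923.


Product of moduli M = 7 · 17 · 13 · 9 = 13923.
Merge one congruence at a time:
  Start: x ≡ 0 (mod 7).
  Combine with x ≡ 3 (mod 17); new modulus lcm = 119.
    Write x = 0 + 7·t and substitute into x ≡ 3 (mod 17): 7·t ≡ 3 − 0 = 3 (mod 17).
    The inverse of 7 mod 17 is 5 (since 7·5 = 35 = 2·17 + 1), so t ≡ 5·3 = 15 ≡ 15 (mod 17).
    Then x = 0 + 7·15 = 105, valid modulo lcm(7, 17) = 119: x ≡ 105 (mod 119).
  Combine with x ≡ 1 (mod 13); new modulus lcm = 1547.
    Write x = 105 + 119·t and substitute into x ≡ 1 (mod 13): 119·t ≡ 1 − 105 = -104 (mod 13).
    Reduce coefficients mod 13: 2·t ≡ 0 (mod 13).
    The inverse of 2 mod 13 is 7 (since 2·7 = 14 = 1·13 + 1), so t ≡ 7·0 = 0 ≡ 0 (mod 13).
    Then x = 105 + 119·0 = 105, valid modulo lcm(119, 13) = 1547: x ≡ 105 (mod 1547).
  Combine with x ≡ 3 (mod 9); new modulus lcm = 13923.
    Write x = 105 + 1547·t and substitute into x ≡ 3 (mod 9): 1547·t ≡ 3 − 105 = -102 (mod 9).
    Reduce coefficients mod 9: 8·t ≡ 6 (mod 9).
    The inverse of 8 mod 9 is 8 (since 8·8 = 64 = 7·9 + 1), so t ≡ 8·6 = 48 ≡ 3 (mod 9).
    Then x = 105 + 1547·3 = 4746, valid modulo lcm(1547, 9) = 13923: x ≡ 4746 (mod 13923).
Verify against each original: 4746 mod 7 = 0, 4746 mod 17 = 3, 4746 mod 13 = 1, 4746 mod 9 = 3.

x ≡ 4746 (mod 13923).


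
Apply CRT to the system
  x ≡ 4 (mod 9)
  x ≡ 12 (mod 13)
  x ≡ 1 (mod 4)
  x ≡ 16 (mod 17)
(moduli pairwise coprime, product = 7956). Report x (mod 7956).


Product of moduli M = 9 · 13 · 4 · 17 = 7956.
Merge one congruence at a time:
  Start: x ≡ 4 (mod 9).
  Combine with x ≡ 12 (mod 13); new modulus lcm = 117.
    Write x = 4 + 9·t and substitute into x ≡ 12 (mod 13): 9·t ≡ 12 − 4 = 8 (mod 13).
    The inverse of 9 mod 13 is 3 (since 9·3 = 27 = 2·13 + 1), so t ≡ 3·8 = 24 ≡ 11 (mod 13).
    Then x = 4 + 9·11 = 103, valid modulo lcm(9, 13) = 117: x ≡ 103 (mod 117).
  Combine with x ≡ 1 (mod 4); new modulus lcm = 468.
    Write x = 103 + 117·t and substitute into x ≡ 1 (mod 4): 117·t ≡ 1 − 103 = -102 (mod 4).
    Reduce coefficients mod 4: 1·t ≡ 2 (mod 4).
    So t ≡ 2 (mod 4).
    Then x = 103 + 117·2 = 337, valid modulo lcm(117, 4) = 468: x ≡ 337 (mod 468).
  Combine with x ≡ 16 (mod 17); new modulus lcm = 7956.
    Write x = 337 + 468·t and substitute into x ≡ 16 (mod 17): 468·t ≡ 16 − 337 = -321 (mod 17).
    Reduce coefficients mod 17: 9·t ≡ 2 (mod 17).
    The inverse of 9 mod 17 is 2 (since 9·2 = 18 = 1·17 + 1), so t ≡ 2·2 = 4 ≡ 4 (mod 17).
    Then x = 337 + 468·4 = 2209, valid modulo lcm(468, 17) = 7956: x ≡ 2209 (mod 7956).
Verify against each original: 2209 mod 9 = 4, 2209 mod 13 = 12, 2209 mod 4 = 1, 2209 mod 17 = 16.

x ≡ 2209 (mod 7956).


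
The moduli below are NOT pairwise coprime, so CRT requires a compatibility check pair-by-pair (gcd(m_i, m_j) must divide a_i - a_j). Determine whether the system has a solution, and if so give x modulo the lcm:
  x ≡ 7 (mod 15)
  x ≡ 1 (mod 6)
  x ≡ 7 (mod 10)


Moduli 15, 6, 10 are not pairwise coprime, so CRT works modulo lcm(m_i) when all pairwise compatibility conditions hold.
Pairwise compatibility: gcd(m_i, m_j) must divide a_i - a_j for every pair.
Merge one congruence at a time:
  Start: x ≡ 7 (mod 15).
  Combine with x ≡ 1 (mod 6): gcd(15, 6) = 3; 1 - 7 = -6, which IS divisible by 3, so compatible.
    Write x = 7 + 15·t and substitute into x ≡ 1 (mod 6): 15·t ≡ 1 − 7 = -6 (mod 6).
    Divide the congruence (and modulus) by g = 3: 5·t ≡ -2 (mod 2).
    Reduce coefficients mod 2: 1·t ≡ 0 (mod 2).
    So t ≡ 0 (mod 2).
    Then x = 7 + 15·0 = 7, valid modulo lcm(15, 6) = 30: x ≡ 7 (mod 30).
  Combine with x ≡ 7 (mod 10): gcd(30, 10) = 10; 7 - 7 = 0, which IS divisible by 10, so compatible.
    Write x = 7 + 30·t and substitute into x ≡ 7 (mod 10): 30·t ≡ 7 − 7 = 0 (mod 10).
    Divide the congruence (and modulus) by g = 10: 3·t ≡ 0 (mod 1).
    Modulo 1 every t works; take t = 0.
    Then x = 7 + 30·0 = 7, valid modulo lcm(30, 10) = 30: x ≡ 7 (mod 30).
Verify: 7 mod 15 = 7, 7 mod 6 = 1, 7 mod 10 = 7.

x ≡ 7 (mod 30).


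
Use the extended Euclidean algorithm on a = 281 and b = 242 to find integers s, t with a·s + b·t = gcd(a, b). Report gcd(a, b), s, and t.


Euclidean algorithm on (281, 242) — divide until remainder is 0:
  281 = 1 · 242 + 39
  242 = 6 · 39 + 8
  39 = 4 · 8 + 7
  8 = 1 · 7 + 1
  7 = 7 · 1 + 0
gcd(281, 242) = 1.
Track Bezout coefficients alongside the remainders: start with r₀ = 281 = a·1 + b·0 (s = 1, t = 0) and r₁ = 242 = a·0 + b·1 (s = 0, t = 1); each new remainder r_{k+1} = r_{k-1} − q_k·r_k inherits s_{k+1} = s_{k-1} − q_k·s_k, t_{k+1} = t_{k-1} − q_k·t_k, so r_k = a·s_k + b·t_k at every step:
  q = 1: r = 39, s = 1 − 1·0 = 1, t = 0 − 1·1 = -1  (check: 281·1 + 242·(-1) = 39)
  q = 6: r = 8, s = 0 − 6·1 = -6, t = 1 − 6·(-1) = 7  (check: 281·(-6) + 242·7 = 8)
  q = 4: r = 7, s = 1 − 4·(-6) = 25, t = -1 − 4·7 = -29  (check: 281·25 + 242·(-29) = 7)
  q = 1: r = 1, s = -6 − 1·25 = -31, t = 7 − 1·(-29) = 36  (check: 281·(-31) + 242·36 = 1)
The row with r = 1 (the gcd) gives the Bezout coefficients s = -31, t = 36.
Result: 281 · (-31) + 242 · (36) = 1.

gcd(281, 242) = 1; s = -31, t = 36 (check: 281·(-31) + 242·36 = 1).


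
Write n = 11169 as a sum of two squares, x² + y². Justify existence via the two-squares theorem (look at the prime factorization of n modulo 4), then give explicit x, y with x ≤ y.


Step 1: Factor n = 11169 = 3^2 · 17 · 73.
Step 2: Check the mod-4 condition on each prime factor: 3 ≡ 3 (mod 4), exponent 2 (must be even); 17 ≡ 1 (mod 4), exponent 1; 73 ≡ 1 (mod 4), exponent 1.
All primes ≡ 3 (mod 4) appear to even exponent (or don't appear), so by the two-squares theorem n IS expressible as a sum of two squares.
Step 3: Build a representation. Group n = k² · m with k = 3 and m = 17 · 73 = 1241 (a product of primes ≡ 1 (mod 4)); a representation of m scales to one of n via (k·x)² + (k·y)² = k²(x² + y²). Each prime p ≡ 1 (mod 4) is itself a sum of two squares; find a² by testing p − a² for a perfect square:
  17: 17 − 1² = 16 = 4² ⇒ 17 = 1² + 4².
  73: 73 − 1² = 72, 73 − 2² = 69, 73 − 3² = 64 = 8² ⇒ 73 = 3² + 8².
  Combine using the Brahmagupta–Fibonacci identity (a² + b²)(c² + d²) = (ac − bd)² + (ad + bc)² = (ac + bd)² + (ad − bc)²:
  17 · 73 = 1241: from (1² + 4²)(3² + 8²), take (1·3 − 4·8, 1·8 + 4·3) = (3 − 32, 8 + 12) = (-29, 20); dropping signs (only squares matter) gives (29, 20); check 29² + 20² = 841 + 400 = 1241 ✓.
  Scale by k = 3: (3·29, 3·20) = (87, 60).
Step 4: Order so x ≤ y and verify: 60² + 87² = 3600 + 7569 = 11169 = n. ✓

n = 11169 = 60² + 87² (one valid representation with x ≤ y).


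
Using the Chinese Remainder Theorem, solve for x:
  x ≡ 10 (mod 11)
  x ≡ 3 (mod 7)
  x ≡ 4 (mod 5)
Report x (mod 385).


Moduli 11, 7, 5 are pairwise coprime; by CRT there is a unique solution modulo M = 11 · 7 · 5 = 385.
Solve pairwise, accumulating the modulus:
  Start with x ≡ 10 (mod 11).
  Combine with x ≡ 3 (mod 7): since gcd(11, 7) = 1, we get a unique residue mod 77.
    Write x = 10 + 11·t and substitute into x ≡ 3 (mod 7): 11·t ≡ 3 − 10 = -7 (mod 7).
    Reduce coefficients mod 7: 4·t ≡ 0 (mod 7).
    The inverse of 4 mod 7 is 2 (since 4·2 = 8 = 1·7 + 1), so t ≡ 2·0 = 0 ≡ 0 (mod 7).
    Then x = 10 + 11·0 = 10, valid modulo lcm(11, 7) = 77: x ≡ 10 (mod 77).
  Combine with x ≡ 4 (mod 5): since gcd(77, 5) = 1, we get a unique residue mod 385.
    Write x = 10 + 77·t and substitute into x ≡ 4 (mod 5): 77·t ≡ 4 − 10 = -6 (mod 5).
    Reduce coefficients mod 5: 2·t ≡ 4 (mod 5).
    The inverse of 2 mod 5 is 3 (since 2·3 = 6 = 1·5 + 1), so t ≡ 3·4 = 12 ≡ 2 (mod 5).
    Then x = 10 + 77·2 = 164, valid modulo lcm(77, 5) = 385: x ≡ 164 (mod 385).
Verify: 164 mod 11 = 10 ✓, 164 mod 7 = 3 ✓, 164 mod 5 = 4 ✓.

x ≡ 164 (mod 385).


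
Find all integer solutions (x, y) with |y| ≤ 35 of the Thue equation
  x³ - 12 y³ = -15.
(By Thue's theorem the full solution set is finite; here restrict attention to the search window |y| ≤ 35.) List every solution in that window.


The equation is x³ - 12y³ = -15. For fixed y, x³ = 12·y³ − 15, so a solution requires the RHS to be a perfect cube.
Strategy: iterate y from -35 to 35, compute RHS = 12·y³ − 15, and check whether it is a (positive or negative) perfect cube.
Check small values of y:
  y = 0: RHS = -15 is not a perfect cube.
  y = 1: RHS = -3 is not a perfect cube.
  y = -1: RHS = -27 = (-3)³ ⇒ x = -3 works.
  y = 2: RHS = 81 is not a perfect cube.
  y = -2: RHS = -111 is not a perfect cube.
  y = 3: RHS = 309 is not a perfect cube.
  y = -3: RHS = -339 is not a perfect cube.
Continuing the search up to |y| = 35 finds no further solutions beyond those listed.
Collected solutions: (-3, -1).

Solutions (with |y| ≤ 35): (-3, -1).


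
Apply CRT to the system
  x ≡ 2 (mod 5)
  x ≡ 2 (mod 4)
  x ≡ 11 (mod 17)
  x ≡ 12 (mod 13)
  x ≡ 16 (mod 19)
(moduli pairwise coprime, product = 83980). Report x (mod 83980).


Product of moduli M = 5 · 4 · 17 · 13 · 19 = 83980.
Merge one congruence at a time:
  Start: x ≡ 2 (mod 5).
  Combine with x ≡ 2 (mod 4); new modulus lcm = 20.
    Write x = 2 + 5·t and substitute into x ≡ 2 (mod 4): 5·t ≡ 2 − 2 = 0 (mod 4).
    Reduce coefficients mod 4: 1·t ≡ 0 (mod 4).
    So t ≡ 0 (mod 4).
    Then x = 2 + 5·0 = 2, valid modulo lcm(5, 4) = 20: x ≡ 2 (mod 20).
  Combine with x ≡ 11 (mod 17); new modulus lcm = 340.
    Write x = 2 + 20·t and substitute into x ≡ 11 (mod 17): 20·t ≡ 11 − 2 = 9 (mod 17).
    Reduce coefficients mod 17: 3·t ≡ 9 (mod 17).
    The inverse of 3 mod 17 is 6 (since 3·6 = 18 = 1·17 + 1), so t ≡ 6·9 = 54 ≡ 3 (mod 17).
    Then x = 2 + 20·3 = 62, valid modulo lcm(20, 17) = 340: x ≡ 62 (mod 340).
  Combine with x ≡ 12 (mod 13); new modulus lcm = 4420.
    Write x = 62 + 340·t and substitute into x ≡ 12 (mod 13): 340·t ≡ 12 − 62 = -50 (mod 13).
    Reduce coefficients mod 13: 2·t ≡ 2 (mod 13).
    The inverse of 2 mod 13 is 7 (since 2·7 = 14 = 1·13 + 1), so t ≡ 7·2 = 14 ≡ 1 (mod 13).
    Then x = 62 + 340·1 = 402, valid modulo lcm(340, 13) = 4420: x ≡ 402 (mod 4420).
  Combine with x ≡ 16 (mod 19); new modulus lcm = 83980.
    Write x = 402 + 4420·t and substitute into x ≡ 16 (mod 19): 4420·t ≡ 16 − 402 = -386 (mod 19).
    Reduce coefficients mod 19: 12·t ≡ 13 (mod 19).
    The inverse of 12 mod 19 is 8 (since 12·8 = 96 = 5·19 + 1), so t ≡ 8·13 = 104 ≡ 9 (mod 19).
    Then x = 402 + 4420·9 = 40182, valid modulo lcm(4420, 19) = 83980: x ≡ 40182 (mod 83980).
Verify against each original: 40182 mod 5 = 2, 40182 mod 4 = 2, 40182 mod 17 = 11, 40182 mod 13 = 12, 40182 mod 19 = 16.

x ≡ 40182 (mod 83980).


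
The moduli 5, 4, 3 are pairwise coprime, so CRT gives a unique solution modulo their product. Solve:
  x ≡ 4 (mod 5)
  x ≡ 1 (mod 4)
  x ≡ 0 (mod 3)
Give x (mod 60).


Moduli 5, 4, 3 are pairwise coprime; by CRT there is a unique solution modulo M = 5 · 4 · 3 = 60.
Solve pairwise, accumulating the modulus:
  Start with x ≡ 4 (mod 5).
  Combine with x ≡ 1 (mod 4): since gcd(5, 4) = 1, we get a unique residue mod 20.
    Write x = 4 + 5·t and substitute into x ≡ 1 (mod 4): 5·t ≡ 1 − 4 = -3 (mod 4).
    Reduce coefficients mod 4: 1·t ≡ 1 (mod 4).
    So t ≡ 1 (mod 4).
    Then x = 4 + 5·1 = 9, valid modulo lcm(5, 4) = 20: x ≡ 9 (mod 20).
  Combine with x ≡ 0 (mod 3): since gcd(20, 3) = 1, we get a unique residue mod 60.
    Write x = 9 + 20·t and substitute into x ≡ 0 (mod 3): 20·t ≡ 0 − 9 = -9 (mod 3).
    Reduce coefficients mod 3: 2·t ≡ 0 (mod 3).
    The inverse of 2 mod 3 is 2 (since 2·2 = 4 = 1·3 + 1), so t ≡ 2·0 = 0 ≡ 0 (mod 3).
    Then x = 9 + 20·0 = 9, valid modulo lcm(20, 3) = 60: x ≡ 9 (mod 60).
Verify: 9 mod 5 = 4 ✓, 9 mod 4 = 1 ✓, 9 mod 3 = 0 ✓.

x ≡ 9 (mod 60).


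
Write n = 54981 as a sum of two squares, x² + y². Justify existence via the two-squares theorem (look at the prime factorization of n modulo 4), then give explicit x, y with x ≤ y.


Step 1: Factor n = 54981 = 3^2 · 41 · 149.
Step 2: Check the mod-4 condition on each prime factor: 3 ≡ 3 (mod 4), exponent 2 (must be even); 41 ≡ 1 (mod 4), exponent 1; 149 ≡ 1 (mod 4), exponent 1.
All primes ≡ 3 (mod 4) appear to even exponent (or don't appear), so by the two-squares theorem n IS expressible as a sum of two squares.
Step 3: Build a representation. Group n = k² · m with k = 3 and m = 41 · 149 = 6109 (a product of primes ≡ 1 (mod 4)); a representation of m scales to one of n via (k·x)² + (k·y)² = k²(x² + y²). Each prime p ≡ 1 (mod 4) is itself a sum of two squares; find a² by testing p − a² for a perfect square:
  41: 41 − 1² = 40, 41 − 2² = 37, 41 − 3² = 32, 41 − 4² = 25 = 5² ⇒ 41 = 4² + 5².
  149: 149 − 1² = 148, 149 − 2² = 145, 149 − 3² = 140, 149 − 4² = 133, 149 − 5² = 124, 149 − 6² = 113, 149 − 7² = 100 = 10² ⇒ 149 = 7² + 10².
  Combine using the Brahmagupta–Fibonacci identity (a² + b²)(c² + d²) = (ac − bd)² + (ad + bc)² = (ac + bd)² + (ad − bc)²:
  41 · 149 = 6109: from (4² + 5²)(7² + 10²), take (4·7 − 5·10, 4·10 + 5·7) = (28 − 50, 40 + 35) = (-22, 75); dropping signs (only squares matter) gives (22, 75); check 22² + 75² = 484 + 5625 = 6109 ✓.
  Scale by k = 3: (3·22, 3·75) = (66, 225).
Step 4: Order so x ≤ y and verify: 66² + 225² = 4356 + 50625 = 54981 = n. ✓

n = 54981 = 66² + 225² (one valid representation with x ≤ y).


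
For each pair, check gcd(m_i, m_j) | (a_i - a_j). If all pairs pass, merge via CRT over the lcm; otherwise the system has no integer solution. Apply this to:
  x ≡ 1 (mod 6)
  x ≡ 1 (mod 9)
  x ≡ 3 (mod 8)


Moduli 6, 9, 8 are not pairwise coprime, so CRT works modulo lcm(m_i) when all pairwise compatibility conditions hold.
Pairwise compatibility: gcd(m_i, m_j) must divide a_i - a_j for every pair.
Merge one congruence at a time:
  Start: x ≡ 1 (mod 6).
  Combine with x ≡ 1 (mod 9): gcd(6, 9) = 3; 1 - 1 = 0, which IS divisible by 3, so compatible.
    Write x = 1 + 6·t and substitute into x ≡ 1 (mod 9): 6·t ≡ 1 − 1 = 0 (mod 9).
    Divide the congruence (and modulus) by g = 3: 2·t ≡ 0 (mod 3).
    The inverse of 2 mod 3 is 2 (since 2·2 = 4 = 1·3 + 1), so t ≡ 2·0 = 0 ≡ 0 (mod 3).
    Then x = 1 + 6·0 = 1, valid modulo lcm(6, 9) = 18: x ≡ 1 (mod 18).
  Combine with x ≡ 3 (mod 8): gcd(18, 8) = 2; 3 - 1 = 2, which IS divisible by 2, so compatible.
    Write x = 1 + 18·t and substitute into x ≡ 3 (mod 8): 18·t ≡ 3 − 1 = 2 (mod 8).
    Divide the congruence (and modulus) by g = 2: 9·t ≡ 1 (mod 4).
    Reduce coefficients mod 4: 1·t ≡ 1 (mod 4).
    So t ≡ 1 (mod 4).
    Then x = 1 + 18·1 = 19, valid modulo lcm(18, 8) = 72: x ≡ 19 (mod 72).
Verify: 19 mod 6 = 1, 19 mod 9 = 1, 19 mod 8 = 3.

x ≡ 19 (mod 72).


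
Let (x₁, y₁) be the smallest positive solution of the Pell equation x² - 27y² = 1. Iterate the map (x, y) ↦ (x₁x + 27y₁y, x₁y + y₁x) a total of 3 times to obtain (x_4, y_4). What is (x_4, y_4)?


Step 1: Find the fundamental solution (x₁, y₁) of x² - 27y² = 1.
  Expand √27 as a continued fraction. a₀ = ⌊√27⌋ = 5; iterate m_{k+1} = d_k·a_k − m_k, d_{k+1} = (27 − m_{k+1}²)/d_k, a_{k+1} = ⌊(a₀ + m_{k+1})/d_{k+1}⌋ (starting m₀ = 0, d₀ = 1), with convergents p_k = a_k·p_{k-1} + p_{k-2}, q_k = a_k·q_{k-1} + q_{k-2} (p₋₁ = 1, q₋₁ = 0):
  k = 0: a₀ = 5; p₀/q₀ = 5/1; p₀² − 27·q₀² = 25 − 27 = -2.
  k = 1: m = 5, d = 2, a = ⌊(5 + 5)/2⌋ = 5; p/q = (5·5 + 1)/(5·1 + 0) = 26/5; p² − 27·q² = 676 − 675 = 1.
  The first convergent with p² − 27·q² = 1 gives the fundamental solution (x₁, y₁) = (26, 5).
Step 2: Apply the recurrence (x_{n+1}, y_{n+1}) = (x₁x_n + 27y₁y_n, x₁y_n + y₁x_n) repeatedly.
  From (x_1, y_1) = (26, 5): x_2 = 26·26 + 27·5·5 = 1351; y_2 = 26·5 + 5·26 = 260.
  From (x_2, y_2) = (1351, 260): x_3 = 26·1351 + 27·5·260 = 70226; y_3 = 26·260 + 5·1351 = 13515.
  From (x_3, y_3) = (70226, 13515): x_4 = 26·70226 + 27·5·13515 = 3650401; y_4 = 26·13515 + 5·70226 = 702520.
Step 3: Verify x_4² - 27·y_4² = 13325427460801 - 13325427460800 = 1 (should be 1). ✓

(x_1, y_1) = (26, 5); (x_4, y_4) = (3650401, 702520).


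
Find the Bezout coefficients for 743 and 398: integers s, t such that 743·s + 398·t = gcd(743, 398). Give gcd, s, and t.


Euclidean algorithm on (743, 398) — divide until remainder is 0:
  743 = 1 · 398 + 345
  398 = 1 · 345 + 53
  345 = 6 · 53 + 27
  53 = 1 · 27 + 26
  27 = 1 · 26 + 1
  26 = 26 · 1 + 0
gcd(743, 398) = 1.
Track Bezout coefficients alongside the remainders: start with r₀ = 743 = a·1 + b·0 (s = 1, t = 0) and r₁ = 398 = a·0 + b·1 (s = 0, t = 1); each new remainder r_{k+1} = r_{k-1} − q_k·r_k inherits s_{k+1} = s_{k-1} − q_k·s_k, t_{k+1} = t_{k-1} − q_k·t_k, so r_k = a·s_k + b·t_k at every step:
  q = 1: r = 345, s = 1 − 1·0 = 1, t = 0 − 1·1 = -1  (check: 743·1 + 398·(-1) = 345)
  q = 1: r = 53, s = 0 − 1·1 = -1, t = 1 − 1·(-1) = 2  (check: 743·(-1) + 398·2 = 53)
  q = 6: r = 27, s = 1 − 6·(-1) = 7, t = -1 − 6·2 = -13  (check: 743·7 + 398·(-13) = 27)
  q = 1: r = 26, s = -1 − 1·7 = -8, t = 2 − 1·(-13) = 15  (check: 743·(-8) + 398·15 = 26)
  q = 1: r = 1, s = 7 − 1·(-8) = 15, t = -13 − 1·15 = -28  (check: 743·15 + 398·(-28) = 1)
The row with r = 1 (the gcd) gives the Bezout coefficients s = 15, t = -28.
Result: 743 · (15) + 398 · (-28) = 1.

gcd(743, 398) = 1; s = 15, t = -28 (check: 743·15 + 398·(-28) = 1).


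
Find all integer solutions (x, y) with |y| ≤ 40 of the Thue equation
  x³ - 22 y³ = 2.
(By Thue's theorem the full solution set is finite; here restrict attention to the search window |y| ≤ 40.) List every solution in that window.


The equation is x³ - 22y³ = 2. For fixed y, x³ = 22·y³ + 2, so a solution requires the RHS to be a perfect cube.
Strategy: iterate y from -40 to 40, compute RHS = 22·y³ + 2, and check whether it is a (positive or negative) perfect cube.
Check small values of y:
  y = 0: RHS = 2 is not a perfect cube.
  y = 1: RHS = 24 is not a perfect cube.
  y = -1: RHS = -20 is not a perfect cube.
  y = 2: RHS = 178 is not a perfect cube.
  y = -2: RHS = -174 is not a perfect cube.
  y = 3: RHS = 596 is not a perfect cube.
  y = -3: RHS = -592 is not a perfect cube.
Continuing the search up to |y| = 40 finds no solutions either.
No (x, y) in the scanned range satisfies the equation.

No integer solutions with |y| ≤ 40.


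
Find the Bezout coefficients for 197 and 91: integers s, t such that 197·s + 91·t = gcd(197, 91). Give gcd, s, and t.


Euclidean algorithm on (197, 91) — divide until remainder is 0:
  197 = 2 · 91 + 15
  91 = 6 · 15 + 1
  15 = 15 · 1 + 0
gcd(197, 91) = 1.
Track Bezout coefficients alongside the remainders: start with r₀ = 197 = a·1 + b·0 (s = 1, t = 0) and r₁ = 91 = a·0 + b·1 (s = 0, t = 1); each new remainder r_{k+1} = r_{k-1} − q_k·r_k inherits s_{k+1} = s_{k-1} − q_k·s_k, t_{k+1} = t_{k-1} − q_k·t_k, so r_k = a·s_k + b·t_k at every step:
  q = 2: r = 15, s = 1 − 2·0 = 1, t = 0 − 2·1 = -2  (check: 197·1 + 91·(-2) = 15)
  q = 6: r = 1, s = 0 − 6·1 = -6, t = 1 − 6·(-2) = 13  (check: 197·(-6) + 91·13 = 1)
The row with r = 1 (the gcd) gives the Bezout coefficients s = -6, t = 13.
Result: 197 · (-6) + 91 · (13) = 1.

gcd(197, 91) = 1; s = -6, t = 13 (check: 197·(-6) + 91·13 = 1).


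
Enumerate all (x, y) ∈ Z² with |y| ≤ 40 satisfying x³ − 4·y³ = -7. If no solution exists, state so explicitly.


The equation is x³ - 4y³ = -7. For fixed y, x³ = 4·y³ − 7, so a solution requires the RHS to be a perfect cube.
Strategy: iterate y from -40 to 40, compute RHS = 4·y³ − 7, and check whether it is a (positive or negative) perfect cube.
Check small values of y:
  y = 0: RHS = -7 is not a perfect cube.
  y = 1: RHS = -3 is not a perfect cube.
  y = -1: RHS = -11 is not a perfect cube.
  y = 2: RHS = 25 is not a perfect cube.
  y = -2: RHS = -39 is not a perfect cube.
  y = 3: RHS = 101 is not a perfect cube.
  y = -3: RHS = -115 is not a perfect cube.
Continuing the search up to |y| = 40 finds no solutions either.
No (x, y) in the scanned range satisfies the equation.

No integer solutions with |y| ≤ 40.


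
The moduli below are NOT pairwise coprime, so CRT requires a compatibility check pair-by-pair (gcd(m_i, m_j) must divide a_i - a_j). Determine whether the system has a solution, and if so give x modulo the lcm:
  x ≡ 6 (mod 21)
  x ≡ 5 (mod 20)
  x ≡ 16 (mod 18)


Moduli 21, 20, 18 are not pairwise coprime, so CRT works modulo lcm(m_i) when all pairwise compatibility conditions hold.
Pairwise compatibility: gcd(m_i, m_j) must divide a_i - a_j for every pair.
Merge one congruence at a time:
  Start: x ≡ 6 (mod 21).
  Combine with x ≡ 5 (mod 20): gcd(21, 20) = 1; 5 - 6 = -1, which IS divisible by 1, so compatible.
    Write x = 6 + 21·t and substitute into x ≡ 5 (mod 20): 21·t ≡ 5 − 6 = -1 (mod 20).
    Reduce coefficients mod 20: 1·t ≡ 19 (mod 20).
    So t ≡ 19 (mod 20).
    Then x = 6 + 21·19 = 405, valid modulo lcm(21, 20) = 420: x ≡ 405 (mod 420).
  Combine with x ≡ 16 (mod 18): gcd(420, 18) = 6, and 16 - 405 = -389 is NOT divisible by 6.
    ⇒ system is inconsistent (no integer solution).

No solution (the system is inconsistent).


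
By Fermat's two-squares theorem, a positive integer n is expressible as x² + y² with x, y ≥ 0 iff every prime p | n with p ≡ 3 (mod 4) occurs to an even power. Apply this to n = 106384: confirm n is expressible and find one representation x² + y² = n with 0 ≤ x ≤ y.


Step 1: Factor n = 106384 = 2^4 · 61 · 109.
Step 2: Check the mod-4 condition on each prime factor: 2 = 2 (special); 61 ≡ 1 (mod 4), exponent 1; 109 ≡ 1 (mod 4), exponent 1.
All primes ≡ 3 (mod 4) appear to even exponent (or don't appear), so by the two-squares theorem n IS expressible as a sum of two squares.
Step 3: Build a representation. Group n = k² · m with k = 4 and m = 61 · 109 = 6649 (a product of primes ≡ 1 (mod 4)); a representation of m scales to one of n via (k·x)² + (k·y)² = k²(x² + y²). Each prime p ≡ 1 (mod 4) is itself a sum of two squares; find a² by testing p − a² for a perfect square:
  61: 61 − 1² = 60, 61 − 2² = 57, 61 − 3² = 52, 61 − 4² = 45, 61 − 5² = 36 = 6² ⇒ 61 = 5² + 6².
  109: 109 − 1² = 108, 109 − 2² = 105, 109 − 3² = 100 = 10² ⇒ 109 = 3² + 10².
  Combine using the Brahmagupta–Fibonacci identity (a² + b²)(c² + d²) = (ac − bd)² + (ad + bc)² = (ac + bd)² + (ad − bc)²:
  61 · 109 = 6649: from (5² + 6²)(3² + 10²), take (5·3 − 6·10, 5·10 + 6·3) = (15 − 60, 50 + 18) = (-45, 68); dropping signs (only squares matter) gives (45, 68); check 45² + 68² = 2025 + 4624 = 6649 ✓.
  Scale by k = 4: (4·45, 4·68) = (180, 272).
Step 4: Order so x ≤ y and verify: 180² + 272² = 32400 + 73984 = 106384 = n. ✓

n = 106384 = 180² + 272² (one valid representation with x ≤ y).


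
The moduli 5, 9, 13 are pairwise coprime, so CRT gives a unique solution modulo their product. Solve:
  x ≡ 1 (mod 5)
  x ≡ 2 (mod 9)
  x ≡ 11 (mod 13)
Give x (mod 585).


Moduli 5, 9, 13 are pairwise coprime; by CRT there is a unique solution modulo M = 5 · 9 · 13 = 585.
Solve pairwise, accumulating the modulus:
  Start with x ≡ 1 (mod 5).
  Combine with x ≡ 2 (mod 9): since gcd(5, 9) = 1, we get a unique residue mod 45.
    Write x = 1 + 5·t and substitute into x ≡ 2 (mod 9): 5·t ≡ 2 − 1 = 1 (mod 9).
    The inverse of 5 mod 9 is 2 (since 5·2 = 10 = 1·9 + 1), so t ≡ 2·1 = 2 ≡ 2 (mod 9).
    Then x = 1 + 5·2 = 11, valid modulo lcm(5, 9) = 45: x ≡ 11 (mod 45).
  Combine with x ≡ 11 (mod 13): since gcd(45, 13) = 1, we get a unique residue mod 585.
    Write x = 11 + 45·t and substitute into x ≡ 11 (mod 13): 45·t ≡ 11 − 11 = 0 (mod 13).
    Reduce coefficients mod 13: 6·t ≡ 0 (mod 13).
    The inverse of 6 mod 13 is 11 (since 6·11 = 66 = 5·13 + 1), so t ≡ 11·0 = 0 ≡ 0 (mod 13).
    Then x = 11 + 45·0 = 11, valid modulo lcm(45, 13) = 585: x ≡ 11 (mod 585).
Verify: 11 mod 5 = 1 ✓, 11 mod 9 = 2 ✓, 11 mod 13 = 11 ✓.

x ≡ 11 (mod 585).


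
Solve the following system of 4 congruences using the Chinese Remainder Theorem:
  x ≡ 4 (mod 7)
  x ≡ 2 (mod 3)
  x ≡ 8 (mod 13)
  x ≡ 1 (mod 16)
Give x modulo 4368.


Product of moduli M = 7 · 3 · 13 · 16 = 4368.
Merge one congruence at a time:
  Start: x ≡ 4 (mod 7).
  Combine with x ≡ 2 (mod 3); new modulus lcm = 21.
    Write x = 4 + 7·t and substitute into x ≡ 2 (mod 3): 7·t ≡ 2 − 4 = -2 (mod 3).
    Reduce coefficients mod 3: 1·t ≡ 1 (mod 3).
    So t ≡ 1 (mod 3).
    Then x = 4 + 7·1 = 11, valid modulo lcm(7, 3) = 21: x ≡ 11 (mod 21).
  Combine with x ≡ 8 (mod 13); new modulus lcm = 273.
    Write x = 11 + 21·t and substitute into x ≡ 8 (mod 13): 21·t ≡ 8 − 11 = -3 (mod 13).
    Reduce coefficients mod 13: 8·t ≡ 10 (mod 13).
    The inverse of 8 mod 13 is 5 (since 8·5 = 40 = 3·13 + 1), so t ≡ 5·10 = 50 ≡ 11 (mod 13).
    Then x = 11 + 21·11 = 242, valid modulo lcm(21, 13) = 273: x ≡ 242 (mod 273).
  Combine with x ≡ 1 (mod 16); new modulus lcm = 4368.
    Write x = 242 + 273·t and substitute into x ≡ 1 (mod 16): 273·t ≡ 1 − 242 = -241 (mod 16).
    Reduce coefficients mod 16: 1·t ≡ 15 (mod 16).
    So t ≡ 15 (mod 16).
    Then x = 242 + 273·15 = 4337, valid modulo lcm(273, 16) = 4368: x ≡ 4337 (mod 4368).
Verify against each original: 4337 mod 7 = 4, 4337 mod 3 = 2, 4337 mod 13 = 8, 4337 mod 16 = 1.

x ≡ 4337 (mod 4368).


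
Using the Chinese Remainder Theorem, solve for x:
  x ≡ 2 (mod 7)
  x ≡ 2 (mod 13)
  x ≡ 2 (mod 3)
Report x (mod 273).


Moduli 7, 13, 3 are pairwise coprime; by CRT there is a unique solution modulo M = 7 · 13 · 3 = 273.
Solve pairwise, accumulating the modulus:
  Start with x ≡ 2 (mod 7).
  Combine with x ≡ 2 (mod 13): since gcd(7, 13) = 1, we get a unique residue mod 91.
    Write x = 2 + 7·t and substitute into x ≡ 2 (mod 13): 7·t ≡ 2 − 2 = 0 (mod 13).
    The inverse of 7 mod 13 is 2 (since 7·2 = 14 = 1·13 + 1), so t ≡ 2·0 = 0 ≡ 0 (mod 13).
    Then x = 2 + 7·0 = 2, valid modulo lcm(7, 13) = 91: x ≡ 2 (mod 91).
  Combine with x ≡ 2 (mod 3): since gcd(91, 3) = 1, we get a unique residue mod 273.
    Write x = 2 + 91·t and substitute into x ≡ 2 (mod 3): 91·t ≡ 2 − 2 = 0 (mod 3).
    Reduce coefficients mod 3: 1·t ≡ 0 (mod 3).
    So t ≡ 0 (mod 3).
    Then x = 2 + 91·0 = 2, valid modulo lcm(91, 3) = 273: x ≡ 2 (mod 273).
Verify: 2 mod 7 = 2 ✓, 2 mod 13 = 2 ✓, 2 mod 3 = 2 ✓.

x ≡ 2 (mod 273).


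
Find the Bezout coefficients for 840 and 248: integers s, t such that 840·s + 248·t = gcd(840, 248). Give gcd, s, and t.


Euclidean algorithm on (840, 248) — divide until remainder is 0:
  840 = 3 · 248 + 96
  248 = 2 · 96 + 56
  96 = 1 · 56 + 40
  56 = 1 · 40 + 16
  40 = 2 · 16 + 8
  16 = 2 · 8 + 0
gcd(840, 248) = 8.
Track Bezout coefficients alongside the remainders: start with r₀ = 840 = a·1 + b·0 (s = 1, t = 0) and r₁ = 248 = a·0 + b·1 (s = 0, t = 1); each new remainder r_{k+1} = r_{k-1} − q_k·r_k inherits s_{k+1} = s_{k-1} − q_k·s_k, t_{k+1} = t_{k-1} − q_k·t_k, so r_k = a·s_k + b·t_k at every step:
  q = 3: r = 96, s = 1 − 3·0 = 1, t = 0 − 3·1 = -3  (check: 840·1 + 248·(-3) = 96)
  q = 2: r = 56, s = 0 − 2·1 = -2, t = 1 − 2·(-3) = 7  (check: 840·(-2) + 248·7 = 56)
  q = 1: r = 40, s = 1 − 1·(-2) = 3, t = -3 − 1·7 = -10  (check: 840·3 + 248·(-10) = 40)
  q = 1: r = 16, s = -2 − 1·3 = -5, t = 7 − 1·(-10) = 17  (check: 840·(-5) + 248·17 = 16)
  q = 2: r = 8, s = 3 − 2·(-5) = 13, t = -10 − 2·17 = -44  (check: 840·13 + 248·(-44) = 8)
The row with r = 8 (the gcd) gives the Bezout coefficients s = 13, t = -44.
Result: 840 · (13) + 248 · (-44) = 8.

gcd(840, 248) = 8; s = 13, t = -44 (check: 840·13 + 248·(-44) = 8).


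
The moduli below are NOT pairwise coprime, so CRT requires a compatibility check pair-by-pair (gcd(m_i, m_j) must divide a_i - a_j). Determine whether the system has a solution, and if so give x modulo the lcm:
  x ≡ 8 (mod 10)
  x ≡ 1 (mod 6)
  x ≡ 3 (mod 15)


Moduli 10, 6, 15 are not pairwise coprime, so CRT works modulo lcm(m_i) when all pairwise compatibility conditions hold.
Pairwise compatibility: gcd(m_i, m_j) must divide a_i - a_j for every pair.
Merge one congruence at a time:
  Start: x ≡ 8 (mod 10).
  Combine with x ≡ 1 (mod 6): gcd(10, 6) = 2, and 1 - 8 = -7 is NOT divisible by 2.
    ⇒ system is inconsistent (no integer solution).

No solution (the system is inconsistent).


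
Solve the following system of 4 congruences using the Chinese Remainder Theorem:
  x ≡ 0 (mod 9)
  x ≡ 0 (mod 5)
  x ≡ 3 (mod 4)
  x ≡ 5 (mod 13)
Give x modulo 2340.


Product of moduli M = 9 · 5 · 4 · 13 = 2340.
Merge one congruence at a time:
  Start: x ≡ 0 (mod 9).
  Combine with x ≡ 0 (mod 5); new modulus lcm = 45.
    Write x = 0 + 9·t and substitute into x ≡ 0 (mod 5): 9·t ≡ 0 − 0 = 0 (mod 5).
    Reduce coefficients mod 5: 4·t ≡ 0 (mod 5).
    The inverse of 4 mod 5 is 4 (since 4·4 = 16 = 3·5 + 1), so t ≡ 4·0 = 0 ≡ 0 (mod 5).
    Then x = 0 + 9·0 = 0, valid modulo lcm(9, 5) = 45: x ≡ 0 (mod 45).
  Combine with x ≡ 3 (mod 4); new modulus lcm = 180.
    Write x = 0 + 45·t and substitute into x ≡ 3 (mod 4): 45·t ≡ 3 − 0 = 3 (mod 4).
    Reduce coefficients mod 4: 1·t ≡ 3 (mod 4).
    So t ≡ 3 (mod 4).
    Then x = 0 + 45·3 = 135, valid modulo lcm(45, 4) = 180: x ≡ 135 (mod 180).
  Combine with x ≡ 5 (mod 13); new modulus lcm = 2340.
    Write x = 135 + 180·t and substitute into x ≡ 5 (mod 13): 180·t ≡ 5 − 135 = -130 (mod 13).
    Reduce coefficients mod 13: 11·t ≡ 0 (mod 13).
    The inverse of 11 mod 13 is 6 (since 11·6 = 66 = 5·13 + 1), so t ≡ 6·0 = 0 ≡ 0 (mod 13).
    Then x = 135 + 180·0 = 135, valid modulo lcm(180, 13) = 2340: x ≡ 135 (mod 2340).
Verify against each original: 135 mod 9 = 0, 135 mod 5 = 0, 135 mod 4 = 3, 135 mod 13 = 5.

x ≡ 135 (mod 2340).


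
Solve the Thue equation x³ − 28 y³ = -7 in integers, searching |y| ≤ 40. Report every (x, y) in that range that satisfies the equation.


The equation is x³ - 28y³ = -7. For fixed y, x³ = 28·y³ − 7, so a solution requires the RHS to be a perfect cube.
Strategy: iterate y from -40 to 40, compute RHS = 28·y³ − 7, and check whether it is a (positive or negative) perfect cube.
Check small values of y:
  y = 0: RHS = -7 is not a perfect cube.
  y = 1: RHS = 21 is not a perfect cube.
  y = -1: RHS = -35 is not a perfect cube.
  y = 2: RHS = 217 is not a perfect cube.
  y = -2: RHS = -231 is not a perfect cube.
  y = 3: RHS = 749 is not a perfect cube.
  y = -3: RHS = -763 is not a perfect cube.
Continuing the search up to |y| = 40 finds no solutions either.
No (x, y) in the scanned range satisfies the equation.

No integer solutions with |y| ≤ 40.


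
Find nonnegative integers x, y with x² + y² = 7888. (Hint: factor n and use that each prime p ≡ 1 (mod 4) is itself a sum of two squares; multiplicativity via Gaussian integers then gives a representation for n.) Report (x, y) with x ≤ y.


Step 1: Factor n = 7888 = 2^4 · 17 · 29.
Step 2: Check the mod-4 condition on each prime factor: 2 = 2 (special); 17 ≡ 1 (mod 4), exponent 1; 29 ≡ 1 (mod 4), exponent 1.
All primes ≡ 3 (mod 4) appear to even exponent (or don't appear), so by the two-squares theorem n IS expressible as a sum of two squares.
Step 3: Build a representation. Group n = k² · m with k = 4 and m = 17 · 29 = 493 (a product of primes ≡ 1 (mod 4)); a representation of m scales to one of n via (k·x)² + (k·y)² = k²(x² + y²). Each prime p ≡ 1 (mod 4) is itself a sum of two squares; find a² by testing p − a² for a perfect square:
  17: 17 − 1² = 16 = 4² ⇒ 17 = 1² + 4².
  29: 29 − 1² = 28, 29 − 2² = 25 = 5² ⇒ 29 = 2² + 5².
  Combine using the Brahmagupta–Fibonacci identity (a² + b²)(c² + d²) = (ac − bd)² + (ad + bc)² = (ac + bd)² + (ad − bc)²:
  17 · 29 = 493: from (1² + 4²)(2² + 5²), take (1·2 − 4·5, 1·5 + 4·2) = (2 − 20, 5 + 8) = (-18, 13); dropping signs (only squares matter) gives (18, 13); check 18² + 13² = 324 + 169 = 493 ✓.
  Scale by k = 4: (4·18, 4·13) = (72, 52).
Step 4: Order so x ≤ y and verify: 52² + 72² = 2704 + 5184 = 7888 = n. ✓

n = 7888 = 52² + 72² (one valid representation with x ≤ y).


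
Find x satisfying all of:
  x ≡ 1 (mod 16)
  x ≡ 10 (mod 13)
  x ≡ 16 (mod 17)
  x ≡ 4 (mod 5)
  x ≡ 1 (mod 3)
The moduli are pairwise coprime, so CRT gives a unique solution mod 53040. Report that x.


Product of moduli M = 16 · 13 · 17 · 5 · 3 = 53040.
Merge one congruence at a time:
  Start: x ≡ 1 (mod 16).
  Combine with x ≡ 10 (mod 13); new modulus lcm = 208.
    Write x = 1 + 16·t and substitute into x ≡ 10 (mod 13): 16·t ≡ 10 − 1 = 9 (mod 13).
    Reduce coefficients mod 13: 3·t ≡ 9 (mod 13).
    The inverse of 3 mod 13 is 9 (since 3·9 = 27 = 2·13 + 1), so t ≡ 9·9 = 81 ≡ 3 (mod 13).
    Then x = 1 + 16·3 = 49, valid modulo lcm(16, 13) = 208: x ≡ 49 (mod 208).
  Combine with x ≡ 16 (mod 17); new modulus lcm = 3536.
    Write x = 49 + 208·t and substitute into x ≡ 16 (mod 17): 208·t ≡ 16 − 49 = -33 (mod 17).
    Reduce coefficients mod 17: 4·t ≡ 1 (mod 17).
    The inverse of 4 mod 17 is 13 (since 4·13 = 52 = 3·17 + 1), so t ≡ 13·1 = 13 ≡ 13 (mod 17).
    Then x = 49 + 208·13 = 2753, valid modulo lcm(208, 17) = 3536: x ≡ 2753 (mod 3536).
  Combine with x ≡ 4 (mod 5); new modulus lcm = 17680.
    Write x = 2753 + 3536·t and substitute into x ≡ 4 (mod 5): 3536·t ≡ 4 − 2753 = -2749 (mod 5).
    Reduce coefficients mod 5: 1·t ≡ 1 (mod 5).
    So t ≡ 1 (mod 5).
    Then x = 2753 + 3536·1 = 6289, valid modulo lcm(3536, 5) = 17680: x ≡ 6289 (mod 17680).
  Combine with x ≡ 1 (mod 3); new modulus lcm = 53040.
    Write x = 6289 + 17680·t and substitute into x ≡ 1 (mod 3): 17680·t ≡ 1 − 6289 = -6288 (mod 3).
    Reduce coefficients mod 3: 1·t ≡ 0 (mod 3).
    So t ≡ 0 (mod 3).
    Then x = 6289 + 17680·0 = 6289, valid modulo lcm(17680, 3) = 53040: x ≡ 6289 (mod 53040).
Verify against each original: 6289 mod 16 = 1, 6289 mod 13 = 10, 6289 mod 17 = 16, 6289 mod 5 = 4, 6289 mod 3 = 1.

x ≡ 6289 (mod 53040).


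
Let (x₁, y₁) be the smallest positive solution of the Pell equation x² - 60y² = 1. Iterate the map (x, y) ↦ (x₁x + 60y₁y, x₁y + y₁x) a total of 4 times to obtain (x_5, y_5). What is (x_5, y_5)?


Step 1: Find the fundamental solution (x₁, y₁) of x² - 60y² = 1.
  Expand √60 as a continued fraction. a₀ = ⌊√60⌋ = 7; iterate m_{k+1} = d_k·a_k − m_k, d_{k+1} = (60 − m_{k+1}²)/d_k, a_{k+1} = ⌊(a₀ + m_{k+1})/d_{k+1}⌋ (starting m₀ = 0, d₀ = 1), with convergents p_k = a_k·p_{k-1} + p_{k-2}, q_k = a_k·q_{k-1} + q_{k-2} (p₋₁ = 1, q₋₁ = 0):
  k = 0: a₀ = 7; p₀/q₀ = 7/1; p₀² − 60·q₀² = 49 − 60 = -11.
  k = 1: m = 7, d = 11, a = ⌊(7 + 7)/11⌋ = 1; p/q = (1·7 + 1)/(1·1 + 0) = 8/1; p² − 60·q² = 64 − 60 = 4.
  k = 2: m = 4, d = 4, a = ⌊(7 + 4)/4⌋ = 2; p/q = (2·8 + 7)/(2·1 + 1) = 23/3; p² − 60·q² = 529 − 540 = -11.
  k = 3: m = 4, d = 11, a = ⌊(7 + 4)/11⌋ = 1; p/q = (1·23 + 8)/(1·3 + 1) = 31/4; p² − 60·q² = 961 − 960 = 1.
  The first convergent with p² − 60·q² = 1 gives the fundamental solution (x₁, y₁) = (31, 4).
Step 2: Apply the recurrence (x_{n+1}, y_{n+1}) = (x₁x_n + 60y₁y_n, x₁y_n + y₁x_n) repeatedly.
  From (x_1, y_1) = (31, 4): x_2 = 31·31 + 60·4·4 = 1921; y_2 = 31·4 + 4·31 = 248.
  From (x_2, y_2) = (1921, 248): x_3 = 31·1921 + 60·4·248 = 119071; y_3 = 31·248 + 4·1921 = 15372.
  From (x_3, y_3) = (119071, 15372): x_4 = 31·119071 + 60·4·15372 = 7380481; y_4 = 31·15372 + 4·119071 = 952816.
  From (x_4, y_4) = (7380481, 952816): x_5 = 31·7380481 + 60·4·952816 = 457470751; y_5 = 31·952816 + 4·7380481 = 59059220.
Step 3: Verify x_5² - 60·y_5² = 209279488020504001 - 209279488020504000 = 1 (should be 1). ✓

(x_1, y_1) = (31, 4); (x_5, y_5) = (457470751, 59059220).


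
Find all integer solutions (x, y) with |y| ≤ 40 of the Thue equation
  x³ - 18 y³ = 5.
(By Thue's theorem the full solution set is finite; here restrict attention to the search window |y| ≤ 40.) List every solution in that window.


The equation is x³ - 18y³ = 5. For fixed y, x³ = 18·y³ + 5, so a solution requires the RHS to be a perfect cube.
Strategy: iterate y from -40 to 40, compute RHS = 18·y³ + 5, and check whether it is a (positive or negative) perfect cube.
Check small values of y:
  y = 0: RHS = 5 is not a perfect cube.
  y = 1: RHS = 23 is not a perfect cube.
  y = -1: RHS = -13 is not a perfect cube.
  y = 2: RHS = 149 is not a perfect cube.
  y = -2: RHS = -139 is not a perfect cube.
  y = 3: RHS = 491 is not a perfect cube.
  y = -3: RHS = -481 is not a perfect cube.
Continuing the search up to |y| = 40 finds no solutions either.
No (x, y) in the scanned range satisfies the equation.

No integer solutions with |y| ≤ 40.


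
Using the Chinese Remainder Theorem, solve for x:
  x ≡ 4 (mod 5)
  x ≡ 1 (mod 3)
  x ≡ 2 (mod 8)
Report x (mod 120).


Moduli 5, 3, 8 are pairwise coprime; by CRT there is a unique solution modulo M = 5 · 3 · 8 = 120.
Solve pairwise, accumulating the modulus:
  Start with x ≡ 4 (mod 5).
  Combine with x ≡ 1 (mod 3): since gcd(5, 3) = 1, we get a unique residue mod 15.
    Write x = 4 + 5·t and substitute into x ≡ 1 (mod 3): 5·t ≡ 1 − 4 = -3 (mod 3).
    Reduce coefficients mod 3: 2·t ≡ 0 (mod 3).
    The inverse of 2 mod 3 is 2 (since 2·2 = 4 = 1·3 + 1), so t ≡ 2·0 = 0 ≡ 0 (mod 3).
    Then x = 4 + 5·0 = 4, valid modulo lcm(5, 3) = 15: x ≡ 4 (mod 15).
  Combine with x ≡ 2 (mod 8): since gcd(15, 8) = 1, we get a unique residue mod 120.
    Write x = 4 + 15·t and substitute into x ≡ 2 (mod 8): 15·t ≡ 2 − 4 = -2 (mod 8).
    Reduce coefficients mod 8: 7·t ≡ 6 (mod 8).
    The inverse of 7 mod 8 is 7 (since 7·7 = 49 = 6·8 + 1), so t ≡ 7·6 = 42 ≡ 2 (mod 8).
    Then x = 4 + 15·2 = 34, valid modulo lcm(15, 8) = 120: x ≡ 34 (mod 120).
Verify: 34 mod 5 = 4 ✓, 34 mod 3 = 1 ✓, 34 mod 8 = 2 ✓.

x ≡ 34 (mod 120).


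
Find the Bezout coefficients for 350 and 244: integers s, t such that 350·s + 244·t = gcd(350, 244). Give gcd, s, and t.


Euclidean algorithm on (350, 244) — divide until remainder is 0:
  350 = 1 · 244 + 106
  244 = 2 · 106 + 32
  106 = 3 · 32 + 10
  32 = 3 · 10 + 2
  10 = 5 · 2 + 0
gcd(350, 244) = 2.
Track Bezout coefficients alongside the remainders: start with r₀ = 350 = a·1 + b·0 (s = 1, t = 0) and r₁ = 244 = a·0 + b·1 (s = 0, t = 1); each new remainder r_{k+1} = r_{k-1} − q_k·r_k inherits s_{k+1} = s_{k-1} − q_k·s_k, t_{k+1} = t_{k-1} − q_k·t_k, so r_k = a·s_k + b·t_k at every step:
  q = 1: r = 106, s = 1 − 1·0 = 1, t = 0 − 1·1 = -1  (check: 350·1 + 244·(-1) = 106)
  q = 2: r = 32, s = 0 − 2·1 = -2, t = 1 − 2·(-1) = 3  (check: 350·(-2) + 244·3 = 32)
  q = 3: r = 10, s = 1 − 3·(-2) = 7, t = -1 − 3·3 = -10  (check: 350·7 + 244·(-10) = 10)
  q = 3: r = 2, s = -2 − 3·7 = -23, t = 3 − 3·(-10) = 33  (check: 350·(-23) + 244·33 = 2)
The row with r = 2 (the gcd) gives the Bezout coefficients s = -23, t = 33.
Result: 350 · (-23) + 244 · (33) = 2.

gcd(350, 244) = 2; s = -23, t = 33 (check: 350·(-23) + 244·33 = 2).


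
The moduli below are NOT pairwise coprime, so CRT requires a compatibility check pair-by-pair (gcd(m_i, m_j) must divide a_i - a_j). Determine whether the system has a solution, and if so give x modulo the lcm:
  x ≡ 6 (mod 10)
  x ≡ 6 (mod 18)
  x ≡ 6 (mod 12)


Moduli 10, 18, 12 are not pairwise coprime, so CRT works modulo lcm(m_i) when all pairwise compatibility conditions hold.
Pairwise compatibility: gcd(m_i, m_j) must divide a_i - a_j for every pair.
Merge one congruence at a time:
  Start: x ≡ 6 (mod 10).
  Combine with x ≡ 6 (mod 18): gcd(10, 18) = 2; 6 - 6 = 0, which IS divisible by 2, so compatible.
    Write x = 6 + 10·t and substitute into x ≡ 6 (mod 18): 10·t ≡ 6 − 6 = 0 (mod 18).
    Divide the congruence (and modulus) by g = 2: 5·t ≡ 0 (mod 9).
    The inverse of 5 mod 9 is 2 (since 5·2 = 10 = 1·9 + 1), so t ≡ 2·0 = 0 ≡ 0 (mod 9).
    Then x = 6 + 10·0 = 6, valid modulo lcm(10, 18) = 90: x ≡ 6 (mod 90).
  Combine with x ≡ 6 (mod 12): gcd(90, 12) = 6; 6 - 6 = 0, which IS divisible by 6, so compatible.
    Write x = 6 + 90·t and substitute into x ≡ 6 (mod 12): 90·t ≡ 6 − 6 = 0 (mod 12).
    Divide the congruence (and modulus) by g = 6: 15·t ≡ 0 (mod 2).
    Reduce coefficients mod 2: 1·t ≡ 0 (mod 2).
    So t ≡ 0 (mod 2).
    Then x = 6 + 90·0 = 6, valid modulo lcm(90, 12) = 180: x ≡ 6 (mod 180).
Verify: 6 mod 10 = 6, 6 mod 18 = 6, 6 mod 12 = 6.

x ≡ 6 (mod 180).
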